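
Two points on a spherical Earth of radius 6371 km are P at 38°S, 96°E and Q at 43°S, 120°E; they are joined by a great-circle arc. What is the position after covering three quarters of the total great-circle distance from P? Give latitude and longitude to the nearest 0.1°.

Write both endpoints as unit vectors p₁, p₂ with components (cos φ cos λ, cos φ sin λ, sin φ).
The central angle between the endpoints is δ = arccos(p₁·p₂) ≈ 0.329 rad (18.8°).
Interpolate at f = 3/4 with slerp weights a = sin((1−f)δ)/sin δ ≈ 0.254, b = sin(fδ)/sin δ ≈ 0.756.
p = a·p₁ + b·p₂ ≈ (-0.297, 0.678, -0.672); φ = arcsin(p_z) ≈ -42.23°, λ = atan2(p_y, p_x) ≈ 113.68°.

≈ 42.2°S, 113.7°E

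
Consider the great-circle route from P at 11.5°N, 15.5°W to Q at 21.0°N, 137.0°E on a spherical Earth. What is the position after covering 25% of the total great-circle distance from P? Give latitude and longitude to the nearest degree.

Convert each endpoint to a unit vector on the sphere (x = cos φ cos λ, y = cos φ sin λ, z = sin φ).
The central angle between the endpoints is δ = arccos(p₁·p₂) ≈ 2.404 rad (137.7°).
Interpolate at f = 0.25 with slerp weights a = sin((1−f)δ)/sin δ ≈ 1.447, b = sin(fδ)/sin δ ≈ 0.841.
p = a·p₁ + b·p₂ ≈ (0.792, 0.156, 0.590); φ = arcsin(p_z) ≈ 36.14°, λ = atan2(p_y, p_x) ≈ 11.16°.

≈ 36°N, 11°E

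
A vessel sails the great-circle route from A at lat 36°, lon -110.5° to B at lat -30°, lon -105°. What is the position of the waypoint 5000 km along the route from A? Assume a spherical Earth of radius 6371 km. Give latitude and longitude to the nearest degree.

Write both endpoints as unit vectors p₁, p₂ with components (cos φ cos λ, cos φ sin λ, sin φ).
The central angle between the endpoints is δ = arccos(p₁·p₂) ≈ 1.155 rad (66.2°). The total great-circle distance is δ·R ≈ 1.155 × 6371 ≈ 7361 km, so the target fraction is f = 5000/7361 ≈ 0.679.
Interpolate at f ≈ 0.679 with slerp weights a = sin((1−f)δ)/sin δ ≈ 0.396, b = sin(fδ)/sin δ ≈ 0.772.
p = a·p₁ + b·p₂ ≈ (-0.285, -0.946, -0.153); φ = arcsin(p_z) ≈ -8.83°, λ = atan2(p_y, p_x) ≈ -106.78°.

≈ lat -9°, lon -107°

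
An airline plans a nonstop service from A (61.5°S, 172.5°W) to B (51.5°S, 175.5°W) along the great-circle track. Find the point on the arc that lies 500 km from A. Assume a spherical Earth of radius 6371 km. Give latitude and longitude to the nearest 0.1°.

≈ (57.1°S, 174.0°W)

The haversine formula gives a central angle δ ≈ 0.177 rad (10.1°) between the endpoints. The total great-circle distance is δ·R ≈ 0.177 × 6371 ≈ 1127 km, so the target fraction is f = 500/1127 ≈ 0.444.
Interpolate at f ≈ 0.444 with slerp weights a = sin((1−f)δ)/sin δ ≈ 0.558, b = sin(fδ)/sin δ ≈ 0.446.
p = a·p₁ + b·p₂ ≈ (-0.541, -0.057, -0.839); φ = arcsin(p_z) ≈ -57.07°, λ = atan2(p_y, p_x) ≈ -174.03°.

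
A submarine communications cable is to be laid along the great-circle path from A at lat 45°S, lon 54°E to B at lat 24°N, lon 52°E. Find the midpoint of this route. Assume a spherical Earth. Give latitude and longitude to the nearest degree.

Write both endpoints as unit vectors p₁, p₂ with components (cos φ cos λ, cos φ sin λ, sin φ).
The central angle between the endpoints is δ = arccos(p₁·p₂) ≈ 1.205 rad (69.0°).
Interpolate at f = 1/2 with slerp weights a = sin((1−f)δ)/sin δ ≈ 0.607, b = sin(fδ)/sin δ ≈ 0.607.
p = a·p₁ + b·p₂ ≈ (0.593, 0.784, -0.182); φ = arcsin(p_z) ≈ -10.50°, λ = atan2(p_y, p_x) ≈ 52.87°.

≈ lat 11°S, lon 53°E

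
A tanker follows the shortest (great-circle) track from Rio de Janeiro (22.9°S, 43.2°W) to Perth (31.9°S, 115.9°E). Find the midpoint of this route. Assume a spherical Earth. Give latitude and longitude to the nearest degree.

From cos δ = sin φ₁ sin φ₂ + cos φ₁ cos φ₂ cos Δλ, the central angle is δ ≈ 2.123 rad (121.7°).
Interpolate at f = 1/2 with slerp weights a = sin((1−f)δ)/sin δ ≈ 1.026, b = sin(fδ)/sin δ ≈ 1.026.
p = a·p₁ + b·p₂ ≈ (0.308, 0.137, -0.941); φ = arcsin(p_z) ≈ -70.28°, λ = atan2(p_y, p_x) ≈ 23.88°.

≈ 70°S, 24°E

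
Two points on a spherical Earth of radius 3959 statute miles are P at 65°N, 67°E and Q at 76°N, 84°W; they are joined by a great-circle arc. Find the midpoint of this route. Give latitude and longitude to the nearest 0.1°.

≈ 82.7°N, 37.9°E

Write both endpoints as unit vectors p₁, p₂ with components (cos φ cos λ, cos φ sin λ, sin φ).
The central angle between the endpoints is δ = arccos(p₁·p₂) ≈ 0.660 rad (37.8°).
Interpolate at f = 1/2 with slerp weights a = sin((1−f)δ)/sin δ ≈ 0.529, b = sin(fδ)/sin δ ≈ 0.529.
p = a·p₁ + b·p₂ ≈ (0.101, 0.078, 0.992); φ = arcsin(p_z) ≈ 82.67°, λ = atan2(p_y, p_x) ≈ 37.94°.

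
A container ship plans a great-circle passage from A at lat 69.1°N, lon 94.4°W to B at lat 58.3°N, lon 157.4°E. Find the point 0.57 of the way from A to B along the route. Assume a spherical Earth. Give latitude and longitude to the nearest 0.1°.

≈ lat 71.9°N, lon 172.1°W

The haversine formula gives a central angle δ ≈ 0.743 rad (42.6°) between the endpoints.
Interpolate at f = 0.57 with slerp weights a = sin((1−f)δ)/sin δ ≈ 0.464, b = sin(fδ)/sin δ ≈ 0.608.
p = a·p₁ + b·p₂ ≈ (-0.307, -0.042, 0.951); φ = arcsin(p_z) ≈ 71.92°, λ = atan2(p_y, p_x) ≈ -172.14°.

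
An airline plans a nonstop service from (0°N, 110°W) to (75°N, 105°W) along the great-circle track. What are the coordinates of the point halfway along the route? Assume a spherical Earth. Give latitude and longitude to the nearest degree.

≈ (38°N, 109°W)

Convert each endpoint to a unit vector on the sphere (x = cos φ cos λ, y = cos φ sin λ, z = sin φ).
The central angle between the endpoints is δ = arccos(p₁·p₂) ≈ 1.310 rad (75.1°).
Interpolate at f = 1/2 with slerp weights a = sin((1−f)δ)/sin δ ≈ 0.630, b = sin(fδ)/sin δ ≈ 0.630.
p = a·p₁ + b·p₂ ≈ (-0.258, -0.750, 0.609); φ = arcsin(p_z) ≈ 37.52°, λ = atan2(p_y, p_x) ≈ -108.97°.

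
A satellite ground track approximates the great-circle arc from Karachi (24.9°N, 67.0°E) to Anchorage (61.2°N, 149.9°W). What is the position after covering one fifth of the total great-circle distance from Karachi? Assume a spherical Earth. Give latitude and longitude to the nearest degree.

Convert each endpoint to a unit vector on the sphere (x = cos φ cos λ, y = cos φ sin λ, z = sin φ).
The central angle between the endpoints is δ = arccos(p₁·p₂) ≈ 1.551 rad (88.9°).
Interpolate at f = 1/5 with slerp weights a = sin((1−f)δ)/sin δ ≈ 0.946, b = sin(fδ)/sin δ ≈ 0.305.
p = a·p₁ + b·p₂ ≈ (0.208, 0.716, 0.666); φ = arcsin(p_z) ≈ 41.76°, λ = atan2(p_y, p_x) ≈ 73.80°.

≈ 42°N, 74°E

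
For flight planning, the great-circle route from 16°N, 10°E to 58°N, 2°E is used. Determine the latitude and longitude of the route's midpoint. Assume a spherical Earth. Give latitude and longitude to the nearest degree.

From cos δ = sin φ₁ sin φ₂ + cos φ₁ cos φ₂ cos Δλ, the central angle is δ ≈ 0.740 rad (42.4°).
Interpolate at f = 1/2 with slerp weights a = sin((1−f)δ)/sin δ ≈ 0.536, b = sin(fδ)/sin δ ≈ 0.536.
p = a·p₁ + b·p₂ ≈ (0.792, 0.099, 0.603); φ = arcsin(p_z) ≈ 37.06°, λ = atan2(p_y, p_x) ≈ 7.16°.

≈ 37°N, 7°E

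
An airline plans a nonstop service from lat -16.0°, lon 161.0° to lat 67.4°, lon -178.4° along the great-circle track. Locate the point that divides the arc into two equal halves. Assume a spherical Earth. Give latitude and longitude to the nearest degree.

Write both endpoints as unit vectors p₁, p₂ with components (cos φ cos λ, cos φ sin λ, sin φ).
The central angle between the endpoints is δ = arccos(p₁·p₂) ≈ 1.479 rad (84.8°).
Interpolate at f = 1/2 with slerp weights a = sin((1−f)δ)/sin δ ≈ 0.677, b = sin(fδ)/sin δ ≈ 0.677.
p = a·p₁ + b·p₂ ≈ (-0.875, 0.205, 0.438); φ = arcsin(p_z) ≈ 26.00°, λ = atan2(p_y, p_x) ≈ 166.84°.

≈ lat 26°, lon 167°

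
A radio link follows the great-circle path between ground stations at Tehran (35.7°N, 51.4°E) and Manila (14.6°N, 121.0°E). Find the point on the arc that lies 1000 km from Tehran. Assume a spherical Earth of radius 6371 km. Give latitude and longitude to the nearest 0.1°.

Convert each endpoint to a unit vector on the sphere (x = cos φ cos λ, y = cos φ sin λ, z = sin φ).
The central angle between the endpoints is δ = arccos(p₁·p₂) ≈ 1.136 rad (65.1°). The total great-circle distance is δ·R ≈ 1.136 × 6371 ≈ 7239 km, so the target fraction is f = 1000/7239 ≈ 0.138.
Interpolate at f ≈ 0.138 with slerp weights a = sin((1−f)δ)/sin δ ≈ 0.915, b = sin(fδ)/sin δ ≈ 0.172.
p = a·p₁ + b·p₂ ≈ (0.378, 0.724, 0.577); φ = arcsin(p_z) ≈ 35.27°, λ = atan2(p_y, p_x) ≈ 62.44°.

≈ (35.3°N, 62.4°E)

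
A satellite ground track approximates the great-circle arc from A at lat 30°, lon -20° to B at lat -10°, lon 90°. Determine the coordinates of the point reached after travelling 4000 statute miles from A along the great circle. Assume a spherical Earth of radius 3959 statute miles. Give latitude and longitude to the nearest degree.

Write both endpoints as unit vectors p₁, p₂ with components (cos φ cos λ, cos φ sin λ, sin φ).
The central angle between the endpoints is δ = arccos(p₁·p₂) ≈ 1.959 rad (112.2°). The total great-circle distance is δ·R ≈ 1.959 × 3959 ≈ 7756 mi, so the target fraction is f = 4000/7756 ≈ 0.516.
Interpolate at f ≈ 0.516 with slerp weights a = sin((1−f)δ)/sin δ ≈ 0.878, b = sin(fδ)/sin δ ≈ 0.915.
p = a·p₁ + b·p₂ ≈ (0.714, 0.641, 0.280); φ = arcsin(p_z) ≈ 16.26°, λ = atan2(p_y, p_x) ≈ 41.90°.

≈ lat 16°, lon 42°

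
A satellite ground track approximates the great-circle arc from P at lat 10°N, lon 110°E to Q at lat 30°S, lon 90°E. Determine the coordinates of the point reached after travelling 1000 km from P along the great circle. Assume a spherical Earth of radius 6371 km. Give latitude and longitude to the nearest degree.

Convert each endpoint to a unit vector on the sphere (x = cos φ cos λ, y = cos φ sin λ, z = sin φ).
The central angle between the endpoints is δ = arccos(p₁·p₂) ≈ 0.775 rad (44.4°). The total great-circle distance is δ·R ≈ 0.775 × 6371 ≈ 4936 km, so the target fraction is f = 1000/4936 ≈ 0.203.
Interpolate at f ≈ 0.203 with slerp weights a = sin((1−f)δ)/sin δ ≈ 0.828, b = sin(fδ)/sin δ ≈ 0.223.
p = a·p₁ + b·p₂ ≈ (-0.279, 0.960, 0.032); φ = arcsin(p_z) ≈ 1.84°, λ = atan2(p_y, p_x) ≈ 106.20°.

≈ lat 2°N, lon 106°E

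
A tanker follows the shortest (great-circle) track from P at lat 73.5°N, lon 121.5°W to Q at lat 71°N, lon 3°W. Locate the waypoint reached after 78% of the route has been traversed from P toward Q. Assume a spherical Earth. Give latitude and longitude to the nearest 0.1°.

Write both endpoints as unit vectors p₁, p₂ with components (cos φ cos λ, cos φ sin λ, sin φ).
The central angle between the endpoints is δ = arccos(p₁·p₂) ≈ 0.531 rad (30.4°).
Interpolate at f = 0.78 with slerp weights a = sin((1−f)δ)/sin δ ≈ 0.230, b = sin(fδ)/sin δ ≈ 0.795.
p = a·p₁ + b·p₂ ≈ (0.224, -0.069, 0.972); φ = arcsin(p_z) ≈ 76.43°, λ = atan2(p_y, p_x) ≈ -17.17°.

≈ lat 76.4°N, lon 17.2°W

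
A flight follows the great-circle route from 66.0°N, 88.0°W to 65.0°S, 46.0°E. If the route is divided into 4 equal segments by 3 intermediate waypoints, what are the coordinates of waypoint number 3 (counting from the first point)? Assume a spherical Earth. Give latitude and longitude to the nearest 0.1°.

≈ 35.4°S, 0.5°W

The haversine formula gives a central angle δ ≈ 2.816 rad (161.3°) between the endpoints.
Interpolate at f = 3/4 with slerp weights a = sin((1−f)δ)/sin δ ≈ 2.021, b = sin(fδ)/sin δ ≈ 2.677.
p = a·p₁ + b·p₂ ≈ (0.815, -0.008, -0.580); φ = arcsin(p_z) ≈ -35.44°, λ = atan2(p_y, p_x) ≈ -0.55°.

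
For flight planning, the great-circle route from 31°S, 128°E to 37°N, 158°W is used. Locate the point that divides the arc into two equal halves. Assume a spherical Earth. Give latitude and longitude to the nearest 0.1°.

Write both endpoints as unit vectors p₁, p₂ with components (cos φ cos λ, cos φ sin λ, sin φ).
The central angle between the endpoints is δ = arccos(p₁·p₂) ≈ 1.692 rad (97.0°).
Interpolate at f = 1/2 with slerp weights a = sin((1−f)δ)/sin δ ≈ 0.754, b = sin(fδ)/sin δ ≈ 0.754.
p = a·p₁ + b·p₂ ≈ (-0.957, 0.284, 0.065); φ = arcsin(p_z) ≈ 3.75°, λ = atan2(p_y, p_x) ≈ 163.47°.

≈ 3.8°N, 163.5°E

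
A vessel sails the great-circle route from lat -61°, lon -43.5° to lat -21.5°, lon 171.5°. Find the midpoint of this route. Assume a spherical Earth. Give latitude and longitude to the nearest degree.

≈ lat -64°, lon -161°

The haversine formula gives a central angle δ ≈ 1.620 rad (92.8°) between the endpoints.
Interpolate at f = 1/2 with slerp weights a = sin((1−f)δ)/sin δ ≈ 0.725, b = sin(fδ)/sin δ ≈ 0.725.
p = a·p₁ + b·p₂ ≈ (-0.412, -0.142, -0.900); φ = arcsin(p_z) ≈ -64.15°, λ = atan2(p_y, p_x) ≈ -160.96°.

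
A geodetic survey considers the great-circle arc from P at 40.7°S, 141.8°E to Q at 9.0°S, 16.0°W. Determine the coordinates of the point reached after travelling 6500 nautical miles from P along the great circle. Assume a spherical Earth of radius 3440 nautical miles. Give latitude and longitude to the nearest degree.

Write both endpoints as unit vectors p₁, p₂ with components (cos φ cos λ, cos φ sin λ, sin φ).
The central angle between the endpoints is δ = arccos(p₁·p₂) ≈ 2.203 rad (126.2°). The total great-circle distance is δ·R ≈ 2.203 × 3440 ≈ 7580 nmi, so the target fraction is f = 6500/7580 ≈ 0.858.
Interpolate at f ≈ 0.858 with slerp weights a = sin((1−f)δ)/sin δ ≈ 0.383, b = sin(fδ)/sin δ ≈ 1.178.
p = a·p₁ + b·p₂ ≈ (0.890, -0.141, -0.434); φ = arcsin(p_z) ≈ -25.71°, λ = atan2(p_y, p_x) ≈ -9.01°.

≈ 26°S, 9°W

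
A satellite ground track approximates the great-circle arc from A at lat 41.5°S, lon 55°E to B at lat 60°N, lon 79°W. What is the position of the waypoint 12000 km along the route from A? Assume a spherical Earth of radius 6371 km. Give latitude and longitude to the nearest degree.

Write both endpoints as unit vectors p₁, p₂ with components (cos φ cos λ, cos φ sin λ, sin φ).
The central angle between the endpoints is δ = arccos(p₁·p₂) ≈ 2.557 rad (146.5°). The total great-circle distance is δ·R ≈ 2.557 × 6371 ≈ 16291 km, so the target fraction is f = 12000/16291 ≈ 0.737.
Interpolate at f ≈ 0.737 with slerp weights a = sin((1−f)δ)/sin δ ≈ 1.130, b = sin(fδ)/sin δ ≈ 1.724.
p = a·p₁ + b·p₂ ≈ (0.650, -0.153, 0.744); φ = arcsin(p_z) ≈ 48.10°, λ = atan2(p_y, p_x) ≈ -13.23°.

≈ lat 48°N, lon 13°W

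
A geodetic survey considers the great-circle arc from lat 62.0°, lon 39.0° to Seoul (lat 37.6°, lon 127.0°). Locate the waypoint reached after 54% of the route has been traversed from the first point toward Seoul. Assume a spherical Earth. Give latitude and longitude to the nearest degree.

≈ lat 57°, lon 100°

Write both endpoints as unit vectors p₁, p₂ with components (cos φ cos λ, cos φ sin λ, sin φ).
The central angle between the endpoints is δ = arccos(p₁·p₂) ≈ 0.986 rad (56.5°).
Interpolate at f = 0.54 with slerp weights a = sin((1−f)δ)/sin δ ≈ 0.526, b = sin(fδ)/sin δ ≈ 0.609.
p = a·p₁ + b·p₂ ≈ (-0.099, 0.541, 0.836); φ = arcsin(p_z) ≈ 56.67°, λ = atan2(p_y, p_x) ≈ 100.33°.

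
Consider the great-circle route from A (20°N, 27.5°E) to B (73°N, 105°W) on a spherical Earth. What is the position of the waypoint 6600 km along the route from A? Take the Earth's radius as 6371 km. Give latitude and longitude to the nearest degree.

Convert each endpoint to a unit vector on the sphere (x = cos φ cos λ, y = cos φ sin λ, z = sin φ).
The central angle between the endpoints is δ = arccos(p₁·p₂) ≈ 1.429 rad (81.9°). The total great-circle distance is δ·R ≈ 1.429 × 6371 ≈ 9103 km, so the target fraction is f = 6600/9103 ≈ 0.725.
Interpolate at f ≈ 0.725 with slerp weights a = sin((1−f)δ)/sin δ ≈ 0.387, b = sin(fδ)/sin δ ≈ 0.869.
p = a·p₁ + b·p₂ ≈ (0.257, -0.078, 0.963); φ = arcsin(p_z) ≈ 74.45°, λ = atan2(p_y, p_x) ≈ -16.83°.

≈ (74°N, 17°W)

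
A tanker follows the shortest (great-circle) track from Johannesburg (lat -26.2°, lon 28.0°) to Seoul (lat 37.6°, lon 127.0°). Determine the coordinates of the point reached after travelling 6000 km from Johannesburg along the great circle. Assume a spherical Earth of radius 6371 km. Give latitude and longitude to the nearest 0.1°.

≈ lat 7.3°, lon 71.6°

Convert each endpoint to a unit vector on the sphere (x = cos φ cos λ, y = cos φ sin λ, z = sin φ).
The central angle between the endpoints is δ = arccos(p₁·p₂) ≈ 1.961 rad (112.4°). The total great-circle distance is δ·R ≈ 1.961 × 6371 ≈ 12495 km, so the target fraction is f = 6000/12495 ≈ 0.480.
Interpolate at f ≈ 0.480 with slerp weights a = sin((1−f)δ)/sin δ ≈ 0.921, b = sin(fδ)/sin δ ≈ 0.874.
p = a·p₁ + b·p₂ ≈ (0.313, 0.941, 0.127); φ = arcsin(p_z) ≈ 7.29°, λ = atan2(p_y, p_x) ≈ 71.62°.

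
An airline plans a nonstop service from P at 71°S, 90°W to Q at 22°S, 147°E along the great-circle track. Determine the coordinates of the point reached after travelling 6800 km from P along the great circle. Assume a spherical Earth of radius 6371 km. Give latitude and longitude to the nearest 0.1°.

Convert each endpoint to a unit vector on the sphere (x = cos φ cos λ, y = cos φ sin λ, z = sin φ).
The central angle between the endpoints is δ = arccos(p₁·p₂) ≈ 1.380 rad (79.1°). The total great-circle distance is δ·R ≈ 1.380 × 6371 ≈ 8791 km, so the target fraction is f = 6800/8791 ≈ 0.774.
Interpolate at f ≈ 0.774 with slerp weights a = sin((1−f)δ)/sin δ ≈ 0.313, b = sin(fδ)/sin δ ≈ 0.892.
p = a·p₁ + b·p₂ ≈ (-0.694, 0.349, -0.630); φ = arcsin(p_z) ≈ -39.07°, λ = atan2(p_y, p_x) ≈ 153.32°.

≈ 39.1°S, 153.3°E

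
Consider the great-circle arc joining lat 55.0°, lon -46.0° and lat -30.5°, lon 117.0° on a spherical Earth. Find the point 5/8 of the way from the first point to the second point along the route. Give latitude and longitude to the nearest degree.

Write both endpoints as unit vectors p₁, p₂ with components (cos φ cos λ, cos φ sin λ, sin φ).
The central angle between the endpoints is δ = arccos(p₁·p₂) ≈ 2.665 rad (152.7°).
Interpolate at f = 5/8 with slerp weights a = sin((1−f)δ)/sin δ ≈ 1.832, b = sin(fδ)/sin δ ≈ 2.168.
p = a·p₁ + b·p₂ ≈ (-0.118, 0.909, 0.400); φ = arcsin(p_z) ≈ 23.58°, λ = atan2(p_y, p_x) ≈ 97.42°.

≈ lat 24°, lon 97°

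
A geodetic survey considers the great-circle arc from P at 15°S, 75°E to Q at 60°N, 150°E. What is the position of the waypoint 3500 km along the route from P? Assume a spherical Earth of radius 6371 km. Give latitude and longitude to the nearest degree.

≈ 13°N, 90°E

Write both endpoints as unit vectors p₁, p₂ with components (cos φ cos λ, cos φ sin λ, sin φ).
The central angle between the endpoints is δ = arccos(p₁·p₂) ≈ 1.670 rad (95.7°). The total great-circle distance is δ·R ≈ 1.670 × 6371 ≈ 10640 km, so the target fraction is f = 3500/10640 ≈ 0.329.
Interpolate at f ≈ 0.329 with slerp weights a = sin((1−f)δ)/sin δ ≈ 0.905, b = sin(fδ)/sin δ ≈ 0.525.
p = a·p₁ + b·p₂ ≈ (-0.001, 0.975, 0.220); φ = arcsin(p_z) ≈ 12.72°, λ = atan2(p_y, p_x) ≈ 90.06°.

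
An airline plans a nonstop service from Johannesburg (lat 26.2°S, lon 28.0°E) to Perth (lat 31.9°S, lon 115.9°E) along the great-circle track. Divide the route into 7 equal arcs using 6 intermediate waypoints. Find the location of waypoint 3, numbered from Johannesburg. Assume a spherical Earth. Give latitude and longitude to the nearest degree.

≈ lat 37°S, lon 64°E

Convert each endpoint to a unit vector on the sphere (x = cos φ cos λ, y = cos φ sin λ, z = sin φ).
The central angle between the endpoints is δ = arccos(p₁·p₂) ≈ 1.307 rad (74.9°).
Interpolate at f = 3/7 with slerp weights a = sin((1−f)δ)/sin δ ≈ 0.704, b = sin(fδ)/sin δ ≈ 0.550.
p = a·p₁ + b·p₂ ≈ (0.353, 0.717, -0.601); φ = arcsin(p_z) ≈ -36.97°, λ = atan2(p_y, p_x) ≈ 63.75°.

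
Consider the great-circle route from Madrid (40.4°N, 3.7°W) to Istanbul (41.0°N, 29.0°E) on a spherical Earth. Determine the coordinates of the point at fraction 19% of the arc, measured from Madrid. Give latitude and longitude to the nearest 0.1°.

Write both endpoints as unit vectors p₁, p₂ with components (cos φ cos λ, cos φ sin λ, sin φ).
The central angle between the endpoints is δ = arccos(p₁·p₂) ≈ 0.430 rad (24.7°).
Interpolate at f = 0.19 with slerp weights a = sin((1−f)δ)/sin δ ≈ 0.819, b = sin(fδ)/sin δ ≈ 0.196.
p = a·p₁ + b·p₂ ≈ (0.751, 0.031, 0.659); φ = arcsin(p_z) ≈ 41.23°, λ = atan2(p_y, p_x) ≈ 2.39°.

≈ 41.2°N, 2.4°E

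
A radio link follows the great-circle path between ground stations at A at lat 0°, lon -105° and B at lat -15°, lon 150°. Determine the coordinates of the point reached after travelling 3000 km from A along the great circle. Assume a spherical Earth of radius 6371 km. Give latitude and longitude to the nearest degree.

From cos δ = sin φ₁ sin φ₂ + cos φ₁ cos φ₂ cos Δλ, the central angle is δ ≈ 1.823 rad (104.5°). The total great-circle distance is δ·R ≈ 1.823 × 6371 ≈ 11617 km, so the target fraction is f = 3000/11617 ≈ 0.258.
Interpolate at f ≈ 0.258 with slerp weights a = sin((1−f)δ)/sin δ ≈ 1.008, b = sin(fδ)/sin δ ≈ 0.469.
p = a·p₁ + b·p₂ ≈ (-0.653, -0.748, -0.121); φ = arcsin(p_z) ≈ -6.97°, λ = atan2(p_y, p_x) ≈ -131.13°.

≈ lat -7°, lon -131°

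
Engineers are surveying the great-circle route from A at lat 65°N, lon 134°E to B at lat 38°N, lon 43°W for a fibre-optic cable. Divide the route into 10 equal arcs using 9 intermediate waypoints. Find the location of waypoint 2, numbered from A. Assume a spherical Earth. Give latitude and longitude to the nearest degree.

≈ lat 80°N, lon 130°E

The haversine formula gives a central angle δ ≈ 1.343 rad (77.0°) between the endpoints.
Interpolate at f = 2/10 with slerp weights a = sin((1−f)δ)/sin δ ≈ 0.903, b = sin(fδ)/sin δ ≈ 0.272.
p = a·p₁ + b·p₂ ≈ (-0.108, 0.128, 0.986); φ = arcsin(p_z) ≈ 80.36°, λ = atan2(p_y, p_x) ≈ 130.15°.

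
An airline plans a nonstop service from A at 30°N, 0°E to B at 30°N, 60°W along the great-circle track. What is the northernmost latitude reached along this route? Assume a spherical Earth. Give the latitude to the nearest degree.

≈ 34°N

The great circle lies in the plane with unit normal n̂ = (p₁ × p₂)/|p₁ × p₂|.
Here n̂_z ≈ -0.832; the vertex latitude is φ_max = arccos|n̂_z| ≈ 33.7°.
Check via Clairaut: cos φ_max = |cos φ₁| · sin C = cos(30.0°)·sin(73.9°) ≈ 0.832, again giving ≈ 33.7°.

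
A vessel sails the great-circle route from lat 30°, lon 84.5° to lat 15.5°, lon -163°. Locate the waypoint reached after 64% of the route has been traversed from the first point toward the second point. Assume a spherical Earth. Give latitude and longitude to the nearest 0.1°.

≈ lat 33.1°, lon 161.9°

Write both endpoints as unit vectors p₁, p₂ with components (cos φ cos λ, cos φ sin λ, sin φ).
The central angle between the endpoints is δ = arccos(p₁·p₂) ≈ 1.758 rad (100.7°).
Interpolate at f = 0.64 with slerp weights a = sin((1−f)δ)/sin δ ≈ 0.602, b = sin(fδ)/sin δ ≈ 0.918.
p = a·p₁ + b·p₂ ≈ (-0.796, 0.260, 0.546); φ = arcsin(p_z) ≈ 33.11°, λ = atan2(p_y, p_x) ≈ 161.91°.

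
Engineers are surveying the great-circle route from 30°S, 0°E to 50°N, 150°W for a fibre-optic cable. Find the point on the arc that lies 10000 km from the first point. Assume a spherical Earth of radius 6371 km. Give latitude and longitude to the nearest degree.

≈ 42°N, 59°W

Convert each endpoint to a unit vector on the sphere (x = cos φ cos λ, y = cos φ sin λ, z = sin φ).
The central angle between the endpoints is δ = arccos(p₁·p₂) ≈ 2.616 rad (149.9°). The total great-circle distance is δ·R ≈ 2.616 × 6371 ≈ 16668 km, so the target fraction is f = 10000/16668 ≈ 0.600.
Interpolate at f ≈ 0.600 with slerp weights a = sin((1−f)δ)/sin δ ≈ 1.726, b = sin(fδ)/sin δ ≈ 1.994.
p = a·p₁ + b·p₂ ≈ (0.385, -0.641, 0.664); φ = arcsin(p_z) ≈ 41.63°, λ = atan2(p_y, p_x) ≈ -59.01°.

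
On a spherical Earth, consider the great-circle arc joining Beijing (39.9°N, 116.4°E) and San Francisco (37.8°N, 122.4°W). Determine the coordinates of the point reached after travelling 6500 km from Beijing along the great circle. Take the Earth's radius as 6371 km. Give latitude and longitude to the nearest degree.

Write both endpoints as unit vectors p₁, p₂ with components (cos φ cos λ, cos φ sin λ, sin φ).
The central angle between the endpoints is δ = arccos(p₁·p₂) ≈ 1.492 rad (85.5°). The total great-circle distance is δ·R ≈ 1.492 × 6371 ≈ 9503 km, so the target fraction is f = 6500/9503 ≈ 0.684.
Interpolate at f ≈ 0.684 with slerp weights a = sin((1−f)δ)/sin δ ≈ 0.456, b = sin(fδ)/sin δ ≈ 0.855.
p = a·p₁ + b·p₂ ≈ (-0.517, -0.257, 0.816); φ = arcsin(p_z) ≈ 54.70°, λ = atan2(p_y, p_x) ≈ -153.55°.

≈ 55°N, 154°W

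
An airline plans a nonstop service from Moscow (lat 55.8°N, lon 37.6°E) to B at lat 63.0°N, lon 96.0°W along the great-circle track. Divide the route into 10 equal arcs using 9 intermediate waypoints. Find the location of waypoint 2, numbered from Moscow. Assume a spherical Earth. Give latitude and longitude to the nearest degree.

≈ lat 66°N, lon 27°E

Write both endpoints as unit vectors p₁, p₂ with components (cos φ cos λ, cos φ sin λ, sin φ).
The central angle between the endpoints is δ = arccos(p₁·p₂) ≈ 0.975 rad (55.9°).
Interpolate at f = 2/10 with slerp weights a = sin((1−f)δ)/sin δ ≈ 0.850, b = sin(fδ)/sin δ ≈ 0.234.
p = a·p₁ + b·p₂ ≈ (0.367, 0.186, 0.911); φ = arcsin(p_z) ≈ 65.70°, λ = atan2(p_y, p_x) ≈ 26.82°.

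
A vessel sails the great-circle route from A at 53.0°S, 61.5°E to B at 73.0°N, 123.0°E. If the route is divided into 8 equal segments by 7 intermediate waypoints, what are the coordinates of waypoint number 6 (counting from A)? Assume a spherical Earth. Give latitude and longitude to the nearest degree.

From cos δ = sin φ₁ sin φ₂ + cos φ₁ cos φ₂ cos Δλ, the central angle is δ ≈ 2.318 rad (132.8°).
Interpolate at f = 6/8 with slerp weights a = sin((1−f)δ)/sin δ ≈ 0.747, b = sin(fδ)/sin δ ≈ 1.344.
p = a·p₁ + b·p₂ ≈ (0.000, 0.725, 0.689); φ = arcsin(p_z) ≈ 43.57°, λ = atan2(p_y, p_x) ≈ 89.97°.

≈ 44°N, 90°E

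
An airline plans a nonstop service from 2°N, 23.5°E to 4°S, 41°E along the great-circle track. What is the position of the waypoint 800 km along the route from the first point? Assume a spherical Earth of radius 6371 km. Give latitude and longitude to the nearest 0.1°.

≈ 0.3°S, 30.3°E

Convert each endpoint to a unit vector on the sphere (x = cos φ cos λ, y = cos φ sin λ, z = sin φ).
The central angle between the endpoints is δ = arccos(p₁·p₂) ≈ 0.323 rad (18.5°). The total great-circle distance is δ·R ≈ 0.323 × 6371 ≈ 2056 km, so the target fraction is f = 800/2056 ≈ 0.389.
Interpolate at f ≈ 0.389 with slerp weights a = sin((1−f)δ)/sin δ ≈ 0.618, b = sin(fδ)/sin δ ≈ 0.395.
p = a·p₁ + b·p₂ ≈ (0.863, 0.505, -0.006); φ = arcsin(p_z) ≈ -0.34°, λ = atan2(p_y, p_x) ≈ 30.30°.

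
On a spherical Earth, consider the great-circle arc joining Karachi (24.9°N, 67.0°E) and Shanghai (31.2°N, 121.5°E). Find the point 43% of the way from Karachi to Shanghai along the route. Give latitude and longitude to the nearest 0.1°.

≈ 30.4°N, 89.5°E

Convert each endpoint to a unit vector on the sphere (x = cos φ cos λ, y = cos φ sin λ, z = sin φ).
The central angle between the endpoints is δ = arccos(p₁·p₂) ≈ 0.838 rad (48.0°).
Interpolate at f = 0.43 with slerp weights a = sin((1−f)δ)/sin δ ≈ 0.619, b = sin(fδ)/sin δ ≈ 0.474.
p = a·p₁ + b·p₂ ≈ (0.007, 0.862, 0.506); φ = arcsin(p_z) ≈ 30.41°, λ = atan2(p_y, p_x) ≈ 89.52°.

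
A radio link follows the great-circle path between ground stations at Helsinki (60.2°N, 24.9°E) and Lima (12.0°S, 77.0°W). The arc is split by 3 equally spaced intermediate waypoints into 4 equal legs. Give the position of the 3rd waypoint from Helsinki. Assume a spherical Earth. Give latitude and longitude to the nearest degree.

Convert each endpoint to a unit vector on the sphere (x = cos φ cos λ, y = cos φ sin λ, z = sin φ).
The central angle between the endpoints is δ = arccos(p₁·p₂) ≈ 1.855 rad (106.3°).
Interpolate at f = 3/4 with slerp weights a = sin((1−f)δ)/sin δ ≈ 0.466, b = sin(fδ)/sin δ ≈ 1.025.
p = a·p₁ + b·p₂ ≈ (0.436, -0.880, 0.191); φ = arcsin(p_z) ≈ 11.03°, λ = atan2(p_y, p_x) ≈ -63.65°.

≈ 11°N, 64°W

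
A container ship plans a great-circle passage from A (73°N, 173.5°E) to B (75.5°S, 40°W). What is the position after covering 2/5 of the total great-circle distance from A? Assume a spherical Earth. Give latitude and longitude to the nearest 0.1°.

≈ (12.3°N, 132.0°W)

Convert each endpoint to a unit vector on the sphere (x = cos φ cos λ, y = cos φ sin λ, z = sin φ).
The central angle between the endpoints is δ = arccos(p₁·p₂) ≈ 2.979 rad (170.7°).
Interpolate at f = 2/5 with slerp weights a = sin((1−f)δ)/sin δ ≈ 6.050, b = sin(fδ)/sin δ ≈ 5.756.
p = a·p₁ + b·p₂ ≈ (-0.654, -0.726, 0.213); φ = arcsin(p_z) ≈ 12.33°, λ = atan2(p_y, p_x) ≈ -131.99°.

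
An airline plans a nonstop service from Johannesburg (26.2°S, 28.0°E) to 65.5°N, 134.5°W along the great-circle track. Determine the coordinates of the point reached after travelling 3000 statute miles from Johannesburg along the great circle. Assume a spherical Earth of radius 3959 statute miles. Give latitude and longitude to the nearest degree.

≈ 17°N, 20°E

Convert each endpoint to a unit vector on the sphere (x = cos φ cos λ, y = cos φ sin λ, z = sin φ).
The central angle between the endpoints is δ = arccos(p₁·p₂) ≈ 2.429 rad (139.2°). The total great-circle distance is δ·R ≈ 2.429 × 3959 ≈ 9616 mi, so the target fraction is f = 3000/9616 ≈ 0.312.
Interpolate at f ≈ 0.312 with slerp weights a = sin((1−f)δ)/sin δ ≈ 1.522, b = sin(fδ)/sin δ ≈ 1.051.
p = a·p₁ + b·p₂ ≈ (0.900, 0.330, 0.285); φ = arcsin(p_z) ≈ 16.54°, λ = atan2(p_y, p_x) ≈ 20.14°.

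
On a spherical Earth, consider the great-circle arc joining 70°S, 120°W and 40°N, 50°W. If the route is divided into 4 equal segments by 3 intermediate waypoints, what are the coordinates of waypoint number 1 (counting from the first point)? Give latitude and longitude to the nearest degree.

The haversine formula gives a central angle δ ≈ 2.111 rad (121.0°) between the endpoints.
Interpolate at f = 1/4 with slerp weights a = sin((1−f)δ)/sin δ ≈ 1.166, b = sin(fδ)/sin δ ≈ 0.587.
p = a·p₁ + b·p₂ ≈ (0.090, -0.690, -0.718); φ = arcsin(p_z) ≈ -45.91°, λ = atan2(p_y, p_x) ≈ -82.59°.

≈ 46°S, 83°W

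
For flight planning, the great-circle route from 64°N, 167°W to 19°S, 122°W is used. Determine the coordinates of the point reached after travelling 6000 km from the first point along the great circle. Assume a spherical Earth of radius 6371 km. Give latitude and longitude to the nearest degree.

Convert each endpoint to a unit vector on the sphere (x = cos φ cos λ, y = cos φ sin λ, z = sin φ).
The central angle between the endpoints is δ = arccos(p₁·p₂) ≈ 1.570 rad (90.0°). The total great-circle distance is δ·R ≈ 1.570 × 6371 ≈ 10005 km, so the target fraction is f = 6000/10005 ≈ 0.600.
Interpolate at f ≈ 0.600 with slerp weights a = sin((1−f)δ)/sin δ ≈ 0.588, b = sin(fδ)/sin δ ≈ 0.809.
p = a·p₁ + b·p₂ ≈ (-0.656, -0.706, 0.265); φ = arcsin(p_z) ≈ 15.38°, λ = atan2(p_y, p_x) ≈ -132.90°.

≈ 15°N, 133°W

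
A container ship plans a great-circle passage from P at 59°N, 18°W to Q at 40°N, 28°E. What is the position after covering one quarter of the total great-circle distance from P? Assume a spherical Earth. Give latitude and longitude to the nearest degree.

Write both endpoints as unit vectors p₁, p₂ with components (cos φ cos λ, cos φ sin λ, sin φ).
The central angle between the endpoints is δ = arccos(p₁·p₂) ≈ 0.601 rad (34.4°).
Interpolate at f = 1/4 with slerp weights a = sin((1−f)δ)/sin δ ≈ 0.770, b = sin(fδ)/sin δ ≈ 0.265.
p = a·p₁ + b·p₂ ≈ (0.556, -0.027, 0.830); φ = arcsin(p_z) ≈ 56.15°, λ = atan2(p_y, p_x) ≈ -2.82°.

≈ 56°N, 3°W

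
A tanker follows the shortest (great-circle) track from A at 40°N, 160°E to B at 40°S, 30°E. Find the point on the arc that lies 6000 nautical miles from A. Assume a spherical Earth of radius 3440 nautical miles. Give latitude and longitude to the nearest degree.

≈ 19°S, 73°E

Write both endpoints as unit vectors p₁, p₂ with components (cos φ cos λ, cos φ sin λ, sin φ).
The central angle between the endpoints is δ = arccos(p₁·p₂) ≈ 2.482 rad (142.2°). The total great-circle distance is δ·R ≈ 2.482 × 3440 ≈ 8539 nmi, so the target fraction is f = 6000/8539 ≈ 0.703.
Interpolate at f ≈ 0.703 with slerp weights a = sin((1−f)δ)/sin δ ≈ 1.098, b = sin(fδ)/sin δ ≈ 1.608.
p = a·p₁ + b·p₂ ≈ (0.276, 0.904, -0.328); φ = arcsin(p_z) ≈ -19.12°, λ = atan2(p_y, p_x) ≈ 73.01°.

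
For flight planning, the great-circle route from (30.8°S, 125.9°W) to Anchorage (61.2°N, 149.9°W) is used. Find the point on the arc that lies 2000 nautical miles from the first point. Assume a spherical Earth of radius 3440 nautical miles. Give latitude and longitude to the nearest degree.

≈ (2°N, 132°W)

Write both endpoints as unit vectors p₁, p₂ with components (cos φ cos λ, cos φ sin λ, sin φ).
The central angle between the endpoints is δ = arccos(p₁·p₂) ≈ 1.642 rad (94.1°). The total great-circle distance is δ·R ≈ 1.642 × 3440 ≈ 5647 nmi, so the target fraction is f = 2000/5647 ≈ 0.354.
Interpolate at f ≈ 0.354 with slerp weights a = sin((1−f)δ)/sin δ ≈ 0.875, b = sin(fδ)/sin δ ≈ 0.551.
p = a·p₁ + b·p₂ ≈ (-0.670, -0.742, 0.035); φ = arcsin(p_z) ≈ 1.98°, λ = atan2(p_y, p_x) ≈ -132.10°.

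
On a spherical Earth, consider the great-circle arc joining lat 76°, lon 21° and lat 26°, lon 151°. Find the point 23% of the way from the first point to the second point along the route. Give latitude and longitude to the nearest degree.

Convert each endpoint to a unit vector on the sphere (x = cos φ cos λ, y = cos φ sin λ, z = sin φ).
The central angle between the endpoints is δ = arccos(p₁·p₂) ≈ 1.281 rad (73.4°).
Interpolate at f = 0.23 with slerp weights a = sin((1−f)δ)/sin δ ≈ 0.870, b = sin(fδ)/sin δ ≈ 0.303.
p = a·p₁ + b·p₂ ≈ (-0.042, 0.208, 0.977); φ = arcsin(p_z) ≈ 77.78°, λ = atan2(p_y, p_x) ≈ 101.35°.

≈ lat 78°, lon 101°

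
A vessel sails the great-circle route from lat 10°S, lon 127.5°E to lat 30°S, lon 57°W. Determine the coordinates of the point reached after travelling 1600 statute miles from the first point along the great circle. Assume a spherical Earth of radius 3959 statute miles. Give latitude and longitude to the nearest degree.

≈ lat 33°S, lon 130°E

Convert each endpoint to a unit vector on the sphere (x = cos φ cos λ, y = cos φ sin λ, z = sin φ).
The central angle between the endpoints is δ = arccos(p₁·p₂) ≈ 2.439 rad (139.8°). The total great-circle distance is δ·R ≈ 2.439 × 3959 ≈ 9658 mi, so the target fraction is f = 1600/9658 ≈ 0.166.
Interpolate at f ≈ 0.166 with slerp weights a = sin((1−f)δ)/sin δ ≈ 1.384, b = sin(fδ)/sin δ ≈ 0.609.
p = a·p₁ + b·p₂ ≈ (-0.543, 0.639, -0.545); φ = arcsin(p_z) ≈ -33.01°, λ = atan2(p_y, p_x) ≈ 130.33°.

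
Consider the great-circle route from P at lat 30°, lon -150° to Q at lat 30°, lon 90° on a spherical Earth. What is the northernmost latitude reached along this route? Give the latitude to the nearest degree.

The great circle lies in the plane with unit normal n̂ = (p₁ × p₂)/|p₁ × p₂|.
Here n̂_z ≈ -0.655; the vertex latitude is φ_max = arccos|n̂_z| ≈ 49.1°.
Check via Clairaut: cos φ_max = |cos φ₁| · sin C = cos(30.0°)·sin(49.1°) ≈ 0.655, again giving ≈ 49.1°.

≈ 49°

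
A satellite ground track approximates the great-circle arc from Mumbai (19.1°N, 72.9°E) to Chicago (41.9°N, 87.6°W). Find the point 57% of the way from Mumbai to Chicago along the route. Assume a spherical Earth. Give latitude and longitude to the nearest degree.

From cos δ = sin φ₁ sin φ₂ + cos φ₁ cos φ₂ cos Δλ, the central angle is δ ≈ 2.031 rad (116.4°).
Interpolate at f = 0.57 with slerp weights a = sin((1−f)δ)/sin δ ≈ 0.856, b = sin(fδ)/sin δ ≈ 1.023.
p = a·p₁ + b·p₂ ≈ (0.270, 0.012, 0.963); φ = arcsin(p_z) ≈ 74.34°, λ = atan2(p_y, p_x) ≈ 2.65°.

≈ 74°N, 3°E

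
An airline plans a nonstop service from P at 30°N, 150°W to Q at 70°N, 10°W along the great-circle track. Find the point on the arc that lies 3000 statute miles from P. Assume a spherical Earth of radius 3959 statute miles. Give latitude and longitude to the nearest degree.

The haversine formula gives a central angle δ ≈ 1.325 rad (75.9°) between the endpoints. The total great-circle distance is δ·R ≈ 1.325 × 3959 ≈ 5247 mi, so the target fraction is f = 3000/5247 ≈ 0.572.
Interpolate at f ≈ 0.572 with slerp weights a = sin((1−f)δ)/sin δ ≈ 0.554, b = sin(fδ)/sin δ ≈ 0.709.
p = a·p₁ + b·p₂ ≈ (-0.177, -0.282, 0.943); φ = arcsin(p_z) ≈ 70.55°, λ = atan2(p_y, p_x) ≈ -122.11°.

≈ 71°N, 122°W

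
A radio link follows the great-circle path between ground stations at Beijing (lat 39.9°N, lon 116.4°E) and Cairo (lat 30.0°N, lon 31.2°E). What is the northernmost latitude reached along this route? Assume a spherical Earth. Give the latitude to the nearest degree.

The great circle lies in the plane with unit normal n̂ = (p₁ × p₂)/|p₁ × p₂|.
Here n̂_z ≈ -0.715; the vertex latitude is φ_max = arccos|n̂_z| ≈ 44.4°.
Check via Clairaut: cos φ_max = |cos φ₁| · sin C = cos(39.9°)·sin(68.7°) ≈ 0.715, again giving ≈ 44.4°.

≈ 44°N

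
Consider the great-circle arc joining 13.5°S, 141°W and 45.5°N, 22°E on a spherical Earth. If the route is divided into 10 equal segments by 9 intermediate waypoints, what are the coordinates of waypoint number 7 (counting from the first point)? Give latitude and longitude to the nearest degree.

≈ 70°N, 54°W

Write both endpoints as unit vectors p₁, p₂ with components (cos φ cos λ, cos φ sin λ, sin φ).
The central angle between the endpoints is δ = arccos(p₁·p₂) ≈ 2.529 rad (144.9°).
Interpolate at f = 7/10 with slerp weights a = sin((1−f)δ)/sin δ ≈ 1.197, b = sin(fδ)/sin δ ≈ 1.705.
p = a·p₁ + b·p₂ ≈ (0.204, -0.285, 0.937); φ = arcsin(p_z) ≈ 69.51°, λ = atan2(p_y, p_x) ≈ -54.43°.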